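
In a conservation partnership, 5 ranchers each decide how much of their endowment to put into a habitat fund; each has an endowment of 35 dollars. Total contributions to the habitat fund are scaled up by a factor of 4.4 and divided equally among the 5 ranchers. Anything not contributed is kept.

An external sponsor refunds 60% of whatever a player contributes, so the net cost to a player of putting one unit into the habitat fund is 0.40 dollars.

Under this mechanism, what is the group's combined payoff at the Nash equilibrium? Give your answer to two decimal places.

875.00 dollars

The effective private return per unit is now (4.4/5) / 0.40 = 2.2000 > 1, so every player's dominant strategy flips to full contribution.
At the Nash equilibrium everyone contributes 35. Group total payoff = 5 × (35 × 0.60 + 4.4 × 35) = 875.00.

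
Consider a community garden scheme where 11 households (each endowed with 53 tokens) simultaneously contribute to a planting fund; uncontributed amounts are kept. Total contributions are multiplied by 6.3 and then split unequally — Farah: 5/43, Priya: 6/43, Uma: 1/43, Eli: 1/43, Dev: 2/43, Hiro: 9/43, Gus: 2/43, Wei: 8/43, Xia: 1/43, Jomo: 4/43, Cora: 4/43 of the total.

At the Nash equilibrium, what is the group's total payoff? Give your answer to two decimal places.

1144.80 tokens

Player j's private return per contributed unit is 6.3 × (j's share). Contributing is weakly dominant for j when that share is at least 1/6.3 = 0.1587, and contributing 0 is dominant otherwise.
The shares above 0.1587 belong to Hiro and Wei, contributing 53 each; the remaining 9 contribute 0. Total contributed: 106.
The planting fund pays out 6.3 × 106 = 667.80 in total (split across the unequal shares, but the aggregate is all that matters for the group sum).
The 9 free-riders keep 53 each, adding 477. Group total = 477 + 667.80 = 1144.80.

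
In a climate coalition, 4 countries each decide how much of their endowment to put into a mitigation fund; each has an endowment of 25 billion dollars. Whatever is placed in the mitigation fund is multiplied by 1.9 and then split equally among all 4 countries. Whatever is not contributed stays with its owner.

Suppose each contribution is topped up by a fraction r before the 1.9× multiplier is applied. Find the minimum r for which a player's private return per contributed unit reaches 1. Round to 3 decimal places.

With matching at rate r, one contributed unit becomes (1 + r) in the mitigation fund and returns 1.9 × (1 + r) / 4 to the contributor.
Setting this equal to 1: 1 + r = 4/1.9 = 2.1053.
So the minimum matching rate is r = 2.1053 − 1 = 1.105.

1.105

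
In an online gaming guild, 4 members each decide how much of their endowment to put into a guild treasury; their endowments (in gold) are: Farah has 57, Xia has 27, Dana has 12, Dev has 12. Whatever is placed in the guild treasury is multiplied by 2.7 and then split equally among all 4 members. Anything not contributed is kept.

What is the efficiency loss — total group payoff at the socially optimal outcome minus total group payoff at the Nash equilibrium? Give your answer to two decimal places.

183.60 gold

The private return per contributed unit is 2.7/4 = 0.6750 < 1 for every player regardless of endowment, so the Nash equilibrium is zero contribution and the group total is Σ E_j = 57 + 27 + 12 + 12 = 108.
Each contributed unit returns 2.700 to the group, so the social optimum is full contribution by everyone: group total = 2.700 × 108 = 291.60.
Efficiency loss = (2.700 − 1) × 108 = 183.60.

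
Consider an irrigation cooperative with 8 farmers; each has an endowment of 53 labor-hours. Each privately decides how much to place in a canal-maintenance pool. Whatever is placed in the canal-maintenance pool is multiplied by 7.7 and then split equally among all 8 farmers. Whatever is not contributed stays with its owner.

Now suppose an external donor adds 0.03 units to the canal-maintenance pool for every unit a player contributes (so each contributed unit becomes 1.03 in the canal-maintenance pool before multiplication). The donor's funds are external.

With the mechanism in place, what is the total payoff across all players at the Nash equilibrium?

The effective private return is 7.7 × 1.03 / 8 = 0.9914, which is still under 1, so the mechanism doesn't change anyone's dominant strategy: zero contribution.
Everyone keeps their endowment and the group total is 8 × 53 = 424.

424.00 labor-hours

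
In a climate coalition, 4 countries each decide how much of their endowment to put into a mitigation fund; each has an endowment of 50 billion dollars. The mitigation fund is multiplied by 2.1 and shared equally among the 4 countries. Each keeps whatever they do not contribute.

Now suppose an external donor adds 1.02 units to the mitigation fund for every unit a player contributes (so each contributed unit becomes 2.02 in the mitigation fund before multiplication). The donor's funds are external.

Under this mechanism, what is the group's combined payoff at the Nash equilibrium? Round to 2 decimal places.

Under the mechanism each unit contributed yields 2.1 × 2.02 / 4 = 1.0605 back to its contributor per unit of net cost, which exceeds 1, making full contribution the dominant choice for everyone.
At the Nash equilibrium everyone contributes 50. Group total payoff = 2.1 × 2.02 × 200 = 848.40.

848.40 billion dollars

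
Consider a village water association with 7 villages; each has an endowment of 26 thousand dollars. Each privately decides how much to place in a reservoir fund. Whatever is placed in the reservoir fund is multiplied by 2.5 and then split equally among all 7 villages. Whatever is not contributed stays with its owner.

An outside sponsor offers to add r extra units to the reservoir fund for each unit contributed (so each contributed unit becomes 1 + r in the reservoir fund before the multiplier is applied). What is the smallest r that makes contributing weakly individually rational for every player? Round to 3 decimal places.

With matching at rate r, one contributed unit becomes (1 + r) in the reservoir fund and returns 2.5 × (1 + r) / 7 to the contributor.
Setting this equal to 1: 1 + r = 7/2.5 = 2.8000.
So the minimum matching rate is r = 2.8000 − 1 = 1.800.

1.800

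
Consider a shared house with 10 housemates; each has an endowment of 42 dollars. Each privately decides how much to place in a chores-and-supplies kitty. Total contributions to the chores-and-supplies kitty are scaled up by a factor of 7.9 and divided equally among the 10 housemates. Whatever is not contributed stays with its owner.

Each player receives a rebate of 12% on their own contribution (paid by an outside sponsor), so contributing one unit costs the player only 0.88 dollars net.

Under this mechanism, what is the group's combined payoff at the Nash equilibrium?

420.00 dollars

Even with the mechanism, each unit contributed returns only (7.9/10) / 0.88 = 0.8977 per unit of net cost, so contributing nothing is still dominant.
Everyone keeps their endowment and the group total is 10 × 42 = 420.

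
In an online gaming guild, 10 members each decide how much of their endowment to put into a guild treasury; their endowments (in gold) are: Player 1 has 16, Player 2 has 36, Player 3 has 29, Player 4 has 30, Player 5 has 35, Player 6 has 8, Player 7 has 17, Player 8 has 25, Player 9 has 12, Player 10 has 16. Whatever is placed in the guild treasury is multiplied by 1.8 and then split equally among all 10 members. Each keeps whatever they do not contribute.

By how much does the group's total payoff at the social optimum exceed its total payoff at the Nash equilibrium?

The private return per contributed unit is 1.8/10 = 0.1800 < 1 for every player regardless of endowment, so the Nash equilibrium is zero contribution and the group total is Σ E_j = 16 + 36 + 29 + 30 + 35 + 8 + 17 + 25 + 12 + 16 = 224.
Each contributed unit returns 1.800 to the group, so the social optimum is full contribution by everyone: group total = 1.800 × 224 = 403.20.
Efficiency loss = (1.800 − 1) × 224 = 179.20.

179.20 gold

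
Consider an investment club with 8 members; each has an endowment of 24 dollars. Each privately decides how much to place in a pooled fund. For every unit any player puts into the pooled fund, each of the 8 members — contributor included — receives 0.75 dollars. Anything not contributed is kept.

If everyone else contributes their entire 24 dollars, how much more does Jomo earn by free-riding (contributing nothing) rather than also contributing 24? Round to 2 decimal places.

6.00 dollars

Switching from a contribution of 24 to 0 lets Jomo keep an extra 24 dollars, but lowers the pooled fund by 24, which costs Jomo their own share of that drop: 0.75 × 24 = 18.00.
Net gain = 24 − 18.00 = 6.00. The private return per contributed unit (0.75) is below 1, so free-riding is indeed the best response regardless of what the others do.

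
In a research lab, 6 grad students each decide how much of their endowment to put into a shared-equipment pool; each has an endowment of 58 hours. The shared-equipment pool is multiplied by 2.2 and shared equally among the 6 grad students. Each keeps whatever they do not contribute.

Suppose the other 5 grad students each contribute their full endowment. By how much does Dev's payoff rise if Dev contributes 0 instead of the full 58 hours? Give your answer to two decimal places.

Switching from a contribution of 58 to 0 lets Dev keep an extra 58 hours, but lowers the shared-equipment pool by 58, which costs Dev their own share of that drop: 2.2/6 × 58 = 21.27.
Net gain = 58 − 21.27 = 36.73. The private return per contributed unit (0.3667) is below 1, so free-riding is indeed the best response regardless of what the others do.

36.73 hours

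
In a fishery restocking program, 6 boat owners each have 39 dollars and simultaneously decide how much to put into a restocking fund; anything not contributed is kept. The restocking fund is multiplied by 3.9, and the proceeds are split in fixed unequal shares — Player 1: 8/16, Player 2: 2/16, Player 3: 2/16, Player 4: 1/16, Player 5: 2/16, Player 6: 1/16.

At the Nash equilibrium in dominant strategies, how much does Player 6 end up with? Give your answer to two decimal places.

For player j, contributing a unit is worthwhile iff 3.9 × (j's share) ≥ 1, i.e. iff j's share is at least 0.2564.
Player 1 alone (share 8/16) is above the threshold, contributing 39; the remaining 5 contribute 0. Total contributed: 39.
Player 6 keeps 39 and receives 3.9 × 39 × 1/16 = 9.51 from the restocking fund, for a payoff of 48.51.

48.51 dollars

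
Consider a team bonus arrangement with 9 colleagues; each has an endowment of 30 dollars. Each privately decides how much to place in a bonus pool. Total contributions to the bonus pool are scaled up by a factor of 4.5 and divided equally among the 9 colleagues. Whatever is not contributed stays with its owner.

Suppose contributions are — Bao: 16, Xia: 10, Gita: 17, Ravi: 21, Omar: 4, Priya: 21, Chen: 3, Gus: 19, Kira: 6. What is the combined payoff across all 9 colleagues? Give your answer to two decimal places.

679.50 dollars

Total contributed: 16 + 10 + 17 + 21 + 4 + 21 + 3 + 19 + 6 = 117; total kept: 9 × 30 − 117 = 153.
The bonus pool pays out 4.5 × 117 = 526.50 in aggregate.
Group total = 153 + 526.50 = 679.50.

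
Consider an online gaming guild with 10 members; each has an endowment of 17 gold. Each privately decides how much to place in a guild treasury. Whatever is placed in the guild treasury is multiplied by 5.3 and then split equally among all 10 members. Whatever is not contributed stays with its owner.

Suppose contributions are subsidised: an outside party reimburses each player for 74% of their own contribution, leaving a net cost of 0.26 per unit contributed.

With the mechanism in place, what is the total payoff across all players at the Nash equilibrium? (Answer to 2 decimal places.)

With the mechanism, a contributed unit returns (5.3/10) / 0.26 = 2.0385 per unit of net cost to the contributor — now above 1 — so contributing fully is weakly dominant for every player.
At the Nash equilibrium everyone contributes 17. Group total payoff = 10 × (17 × 0.74 + 5.3 × 17) = 1026.80.

1026.80 gold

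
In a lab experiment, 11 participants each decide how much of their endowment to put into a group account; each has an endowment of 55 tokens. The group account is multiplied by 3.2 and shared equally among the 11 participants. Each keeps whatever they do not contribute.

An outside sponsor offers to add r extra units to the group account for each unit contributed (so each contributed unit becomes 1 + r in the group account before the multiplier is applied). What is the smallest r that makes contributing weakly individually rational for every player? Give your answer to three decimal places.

With matching at rate r, one contributed unit becomes (1 + r) in the group account and returns 3.2 × (1 + r) / 11 to the contributor.
Setting this equal to 1: 1 + r = 11/3.2 = 3.4375.
So the minimum matching rate is r = 3.4375 − 1 = 2.438.

2.438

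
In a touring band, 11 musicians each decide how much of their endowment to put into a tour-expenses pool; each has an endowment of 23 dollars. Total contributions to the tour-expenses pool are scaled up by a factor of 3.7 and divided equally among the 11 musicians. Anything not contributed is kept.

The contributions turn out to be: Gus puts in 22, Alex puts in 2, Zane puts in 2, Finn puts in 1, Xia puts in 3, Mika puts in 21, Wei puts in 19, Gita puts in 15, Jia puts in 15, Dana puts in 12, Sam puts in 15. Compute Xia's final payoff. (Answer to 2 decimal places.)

Total contributed: 22 + 2 + 2 + 1 + 3 + 21 + 19 + 15 + 15 + 12 + 15 = 127.
Each receives 3.7 × 127 / 11 = 42.72 from the tour-expenses pool.
Xia keeps 23 − 3 = 20, so Xia's payoff is 20 + 42.72 = 62.72.

62.72 dollars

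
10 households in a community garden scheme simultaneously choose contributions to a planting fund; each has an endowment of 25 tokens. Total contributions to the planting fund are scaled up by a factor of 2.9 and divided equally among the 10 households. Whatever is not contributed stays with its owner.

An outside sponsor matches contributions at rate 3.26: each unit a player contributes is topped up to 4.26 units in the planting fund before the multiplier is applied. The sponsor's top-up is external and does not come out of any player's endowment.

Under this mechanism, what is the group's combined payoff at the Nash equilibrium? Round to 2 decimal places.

3088.50 tokens

The effective private return per unit is now 2.9 × 4.26 / 10 = 1.2354 > 1, so every player's dominant strategy flips to full contribution.
At the Nash equilibrium everyone contributes 25. Group total payoff = 2.9 × 4.26 × 250 = 3088.50.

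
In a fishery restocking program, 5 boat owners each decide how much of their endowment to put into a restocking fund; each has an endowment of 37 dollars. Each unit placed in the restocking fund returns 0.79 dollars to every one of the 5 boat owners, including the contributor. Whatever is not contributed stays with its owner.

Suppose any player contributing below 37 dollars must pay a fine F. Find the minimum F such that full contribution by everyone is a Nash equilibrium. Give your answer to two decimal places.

7.77 dollars

Given the others contribute fully, the best deviation is to contribute 0 (any partial contribution still incurs the fine and gives up units whose private return 0.79 is below 1).
Deviating from 37 to 0 saves 37 dollars but forfeits the deviator's share of the drop in the restocking fund: 0.79 × 37 = 29.23.
So the deviation gain is 37 − 29.23 = 7.77, and the fine must be at least 7.77 dollars to wipe it out.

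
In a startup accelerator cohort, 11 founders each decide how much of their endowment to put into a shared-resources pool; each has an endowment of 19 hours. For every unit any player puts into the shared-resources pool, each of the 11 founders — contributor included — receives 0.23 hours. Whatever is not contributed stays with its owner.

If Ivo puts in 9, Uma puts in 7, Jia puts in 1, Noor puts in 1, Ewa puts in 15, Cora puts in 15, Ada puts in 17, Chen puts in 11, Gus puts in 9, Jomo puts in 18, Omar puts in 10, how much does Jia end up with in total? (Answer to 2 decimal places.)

Total contributed: 9 + 7 + 1 + 1 + 15 + 15 + 17 + 11 + 9 + 18 + 10 = 113.
Each receives 0.23 × 113 = 25.99 from the shared-resources pool.
Jia keeps 19 − 1 = 18, so Jia's payoff is 18 + 25.99 = 43.99.

43.99 hours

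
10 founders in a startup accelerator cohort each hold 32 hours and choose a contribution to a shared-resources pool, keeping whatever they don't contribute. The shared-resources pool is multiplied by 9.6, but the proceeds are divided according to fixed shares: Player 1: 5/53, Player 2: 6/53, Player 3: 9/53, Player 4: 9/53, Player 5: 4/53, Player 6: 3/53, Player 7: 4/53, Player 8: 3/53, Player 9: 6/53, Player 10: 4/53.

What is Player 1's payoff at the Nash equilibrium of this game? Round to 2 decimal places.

147.92 hours

For player j, contributing a unit is worthwhile iff 9.6 × (j's share) ≥ 1, i.e. iff j's share is at least 0.1042.
Player 2, Player 3, Player 4 and Player 9 are above the threshold, contributing 32 each; the remaining 6 contribute 0. Total contributed: 128.
Player 1 keeps 32 and receives 9.6 × 128 × 5/53 = 115.92 from the shared-resources pool, for a payoff of 147.92.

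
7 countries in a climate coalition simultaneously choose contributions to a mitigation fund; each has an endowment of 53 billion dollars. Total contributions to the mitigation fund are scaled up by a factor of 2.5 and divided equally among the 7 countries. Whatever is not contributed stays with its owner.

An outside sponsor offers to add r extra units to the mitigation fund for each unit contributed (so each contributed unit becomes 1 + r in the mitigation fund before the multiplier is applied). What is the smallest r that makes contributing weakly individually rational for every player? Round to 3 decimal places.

With matching at rate r, one contributed unit becomes (1 + r) in the mitigation fund and returns 2.5 × (1 + r) / 7 to the contributor.
Setting this equal to 1: 1 + r = 7/2.5 = 2.8000.
So the minimum matching rate is r = 2.8000 − 1 = 1.800.

1.800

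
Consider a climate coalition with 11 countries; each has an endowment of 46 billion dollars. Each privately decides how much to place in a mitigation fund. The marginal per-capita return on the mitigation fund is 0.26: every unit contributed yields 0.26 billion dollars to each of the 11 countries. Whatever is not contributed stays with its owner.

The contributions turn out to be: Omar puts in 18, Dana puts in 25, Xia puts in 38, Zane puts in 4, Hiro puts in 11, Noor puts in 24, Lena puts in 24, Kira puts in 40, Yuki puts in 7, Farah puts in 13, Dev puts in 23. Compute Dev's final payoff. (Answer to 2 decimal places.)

82.02 billion dollars

Total contributed: 18 + 25 + 38 + 4 + 11 + 24 + 24 + 40 + 7 + 13 + 23 = 227.
Each receives 0.26 × 227 = 59.02 from the mitigation fund.
Dev keeps 46 − 23 = 23, so Dev's payoff is 23 + 59.02 = 82.02.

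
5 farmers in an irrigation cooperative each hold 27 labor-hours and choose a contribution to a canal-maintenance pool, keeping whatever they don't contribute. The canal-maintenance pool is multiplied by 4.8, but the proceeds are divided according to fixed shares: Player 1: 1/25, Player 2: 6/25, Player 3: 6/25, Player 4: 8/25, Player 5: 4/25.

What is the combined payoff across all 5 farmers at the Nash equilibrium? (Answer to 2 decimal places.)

A player with share s gets back 4.8·s per unit contributed, so full contribution is dominant for anyone with s > 1/4.8 = 0.2083 and zero contribution is dominant for anyone below.
The shares above 0.2083 belong to Player 2, Player 3 and Player 4, contributing 27 each; the remaining 2 contribute 0. Total contributed: 81.
The canal-maintenance pool pays out 4.8 × 81 = 388.80 in total (split across the unequal shares, but the aggregate is all that matters for the group sum).
The 2 free-riders keep 27 each, adding 54. Group total = 54 + 388.80 = 442.80.

442.80 labor-hours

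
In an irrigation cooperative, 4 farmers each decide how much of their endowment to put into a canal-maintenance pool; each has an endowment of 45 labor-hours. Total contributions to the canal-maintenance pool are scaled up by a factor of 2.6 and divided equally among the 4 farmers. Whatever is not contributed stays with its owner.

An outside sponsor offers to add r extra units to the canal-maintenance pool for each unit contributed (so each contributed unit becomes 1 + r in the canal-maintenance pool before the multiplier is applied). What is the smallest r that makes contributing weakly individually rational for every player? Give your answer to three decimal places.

0.538

With matching at rate r, one contributed unit becomes (1 + r) in the canal-maintenance pool and returns 2.6 × (1 + r) / 4 to the contributor.
Setting this equal to 1: 1 + r = 4/2.6 = 1.5385.
So the minimum matching rate is r = 1.5385 − 1 = 0.538.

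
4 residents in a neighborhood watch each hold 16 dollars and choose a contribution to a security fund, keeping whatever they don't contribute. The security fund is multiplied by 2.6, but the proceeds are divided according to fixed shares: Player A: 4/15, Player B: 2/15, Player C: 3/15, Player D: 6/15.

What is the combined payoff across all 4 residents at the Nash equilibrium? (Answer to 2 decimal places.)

For player j, contributing a unit is worthwhile iff 2.6 × (j's share) ≥ 1, i.e. iff j's share is at least 0.3846.
Player D alone (share 6/15) is above the threshold, contributing 16; the remaining 3 contribute 0. Total contributed: 16.
The security fund pays out 2.6 × 16 = 41.60 in total (split across the unequal shares, but the aggregate is all that matters for the group sum).
The 3 free-riders keep 16 each, adding 48. Group total = 48 + 41.60 = 89.60.

89.60 dollars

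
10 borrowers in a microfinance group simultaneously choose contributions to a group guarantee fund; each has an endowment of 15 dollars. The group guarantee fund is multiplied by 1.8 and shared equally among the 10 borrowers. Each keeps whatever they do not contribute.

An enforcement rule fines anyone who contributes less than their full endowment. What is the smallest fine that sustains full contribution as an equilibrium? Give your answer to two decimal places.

Given the others contribute fully, the best deviation is to contribute 0 (any partial contribution still incurs the fine and gives up units whose private return 0.1800 is below 1).
Deviating from 15 to 0 saves 15 dollars but forfeits the deviator's share of the drop in the group guarantee fund: 1.8/10 × 15 = 2.70.
So the deviation gain is 15 − 2.70 = 12.30, and the fine must be at least 12.30 dollars to wipe it out.

12.30 dollars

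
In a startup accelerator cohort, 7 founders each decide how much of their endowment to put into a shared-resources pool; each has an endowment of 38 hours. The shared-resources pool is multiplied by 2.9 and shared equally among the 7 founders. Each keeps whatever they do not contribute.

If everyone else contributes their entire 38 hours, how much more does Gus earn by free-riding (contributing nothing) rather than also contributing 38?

Switching from a contribution of 38 to 0 lets Gus keep an extra 38 hours, but lowers the shared-resources pool by 38, which costs Gus their own share of that drop: 2.9/7 × 38 = 15.74.
Net gain = 38 − 15.74 = 22.26. The private return per contributed unit (0.4143) is below 1, so free-riding is indeed the best response regardless of what the others do.

22.26 hours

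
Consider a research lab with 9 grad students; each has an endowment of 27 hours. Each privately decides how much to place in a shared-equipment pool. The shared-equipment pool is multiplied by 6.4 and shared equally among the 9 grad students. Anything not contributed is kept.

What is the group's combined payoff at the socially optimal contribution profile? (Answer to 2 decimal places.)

Each contributed unit returns 6.400 to the group as a whole (0.7111 to each of 9 players), which exceeds 1, so the social optimum is full contribution: group total = 6.400 × 243 = 1555.20.

1555.20 hours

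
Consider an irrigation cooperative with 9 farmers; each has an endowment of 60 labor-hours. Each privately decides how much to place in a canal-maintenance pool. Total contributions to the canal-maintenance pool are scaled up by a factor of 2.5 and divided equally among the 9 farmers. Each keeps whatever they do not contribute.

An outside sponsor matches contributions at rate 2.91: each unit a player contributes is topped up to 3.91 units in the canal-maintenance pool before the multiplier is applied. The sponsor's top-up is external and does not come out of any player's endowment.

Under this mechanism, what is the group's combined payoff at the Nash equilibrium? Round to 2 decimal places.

5278.50 labor-hours

Under the mechanism each unit contributed yields 2.5 × 3.91 / 9 = 1.0861 back to its contributor per unit of net cost, which exceeds 1, making full contribution the dominant choice for everyone.
So the Nash equilibrium is full contribution by all 9; the group earns 2.5 × 3.91 × 540 = 5278.50.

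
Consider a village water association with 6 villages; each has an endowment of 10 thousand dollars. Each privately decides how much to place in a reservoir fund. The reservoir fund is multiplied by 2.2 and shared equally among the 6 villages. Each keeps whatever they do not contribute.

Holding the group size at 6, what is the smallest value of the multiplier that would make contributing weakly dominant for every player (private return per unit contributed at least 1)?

A contributed unit returns (multiplier)/6 to its contributor.
This reaches 1 exactly when the multiplier is 6.

6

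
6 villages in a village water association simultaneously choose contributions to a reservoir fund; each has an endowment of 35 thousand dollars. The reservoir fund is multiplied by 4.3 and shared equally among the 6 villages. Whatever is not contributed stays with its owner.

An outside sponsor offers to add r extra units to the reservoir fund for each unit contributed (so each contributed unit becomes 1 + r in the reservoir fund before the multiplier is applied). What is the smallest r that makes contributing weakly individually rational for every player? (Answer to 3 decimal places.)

With matching at rate r, one contributed unit becomes (1 + r) in the reservoir fund and returns 4.3 × (1 + r) / 6 to the contributor.
Setting this equal to 1: 1 + r = 6/4.3 = 1.3953.
So the minimum matching rate is r = 1.3953 − 1 = 0.395.

0.395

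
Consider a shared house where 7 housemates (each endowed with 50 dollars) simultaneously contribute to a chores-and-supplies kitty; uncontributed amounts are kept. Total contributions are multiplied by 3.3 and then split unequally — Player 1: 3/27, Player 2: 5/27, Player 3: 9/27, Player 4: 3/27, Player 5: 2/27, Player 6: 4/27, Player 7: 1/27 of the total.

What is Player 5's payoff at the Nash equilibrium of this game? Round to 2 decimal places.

62.22 dollars

For player j, contributing a unit is worthwhile iff 3.3 × (j's share) ≥ 1, i.e. iff j's share is at least 0.3030.
Player 3 alone (share 9/27) is above the threshold, contributing 50; the remaining 6 contribute 0. Total contributed: 50.
Player 5 keeps 50 and receives 3.3 × 50 × 2/27 = 12.22 from the chores-and-supplies kitty, for a payoff of 62.22.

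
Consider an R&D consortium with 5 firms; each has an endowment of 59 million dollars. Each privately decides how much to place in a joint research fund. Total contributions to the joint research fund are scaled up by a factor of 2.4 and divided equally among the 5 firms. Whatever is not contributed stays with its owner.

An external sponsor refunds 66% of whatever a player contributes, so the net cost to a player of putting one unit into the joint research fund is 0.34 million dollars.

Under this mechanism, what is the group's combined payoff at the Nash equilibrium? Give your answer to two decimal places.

902.70 million dollars

With the mechanism, a contributed unit returns (2.4/5) / 0.34 = 1.4118 per unit of net cost to the contributor — now above 1 — so contributing fully is weakly dominant for every player.
So the Nash equilibrium is full contribution by all 5; the group earns 5 × (59 × 0.66 + 2.4 × 59) = 902.70.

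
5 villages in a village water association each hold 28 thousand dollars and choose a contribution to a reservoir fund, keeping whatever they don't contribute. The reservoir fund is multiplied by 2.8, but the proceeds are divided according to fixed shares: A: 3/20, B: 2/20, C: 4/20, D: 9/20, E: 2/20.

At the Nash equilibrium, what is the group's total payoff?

Each unit j contributes comes back to j as 2.8 × (j's share), so j prefers to contribute only if that share exceeds 1/2.8 = 0.3571; otherwise keeping the unit dominates.
D alone (share 9/20) is above the threshold, contributing 28; the remaining 4 contribute 0. Total contributed: 28.
The reservoir fund pays out 2.8 × 28 = 78.40 in total (split across the unequal shares, but the aggregate is all that matters for the group sum).
The 4 free-riders keep 28 each, adding 112. Group total = 112 + 78.40 = 190.40.

190.40 thousand dollars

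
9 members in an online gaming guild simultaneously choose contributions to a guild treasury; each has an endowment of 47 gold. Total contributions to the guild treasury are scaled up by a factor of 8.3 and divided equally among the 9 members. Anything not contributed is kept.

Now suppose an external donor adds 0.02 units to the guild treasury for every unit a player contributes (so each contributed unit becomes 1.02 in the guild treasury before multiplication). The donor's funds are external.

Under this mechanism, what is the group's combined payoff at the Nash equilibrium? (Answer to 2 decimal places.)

With the mechanism, a contributed unit returns 8.3 × 1.02 / 9 = 0.9407 per unit of net cost — still below 1 — so contributing 0 remains dominant for every player.
At the Nash equilibrium no one contributes; group total payoff = 9 × 47 = 423.

423.00 gold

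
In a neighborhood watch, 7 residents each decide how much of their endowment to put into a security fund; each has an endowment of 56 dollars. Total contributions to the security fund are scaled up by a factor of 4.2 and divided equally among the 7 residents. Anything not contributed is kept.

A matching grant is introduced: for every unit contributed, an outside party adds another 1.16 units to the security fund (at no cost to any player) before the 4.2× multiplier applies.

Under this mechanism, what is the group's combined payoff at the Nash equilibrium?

The effective private return per unit is now 4.2 × 2.16 / 7 = 1.2960 > 1, so every player's dominant strategy flips to full contribution.
So the Nash equilibrium is full contribution by all 7; the group earns 4.2 × 2.16 × 392 = 3556.22.

3556.22 dollars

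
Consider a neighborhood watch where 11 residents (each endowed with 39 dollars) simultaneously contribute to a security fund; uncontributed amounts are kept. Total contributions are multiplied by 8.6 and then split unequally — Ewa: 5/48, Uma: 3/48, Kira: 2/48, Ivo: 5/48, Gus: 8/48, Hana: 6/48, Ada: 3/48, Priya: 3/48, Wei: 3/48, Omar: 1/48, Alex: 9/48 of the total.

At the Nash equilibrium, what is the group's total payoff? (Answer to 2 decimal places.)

A player with share s gets back 8.6·s per unit contributed, so full contribution is dominant for anyone with s > 1/8.6 = 0.1163 and zero contribution is dominant for anyone below.
Gus, Hana and Alex are above the threshold, contributing 39 each; the remaining 8 contribute 0. Total contributed: 117.
The security fund pays out 8.6 × 117 = 1006.20 in total (split across the unequal shares, but the aggregate is all that matters for the group sum).
The 8 free-riders keep 39 each, adding 312. Group total = 312 + 1006.20 = 1318.20.

1318.20 dollars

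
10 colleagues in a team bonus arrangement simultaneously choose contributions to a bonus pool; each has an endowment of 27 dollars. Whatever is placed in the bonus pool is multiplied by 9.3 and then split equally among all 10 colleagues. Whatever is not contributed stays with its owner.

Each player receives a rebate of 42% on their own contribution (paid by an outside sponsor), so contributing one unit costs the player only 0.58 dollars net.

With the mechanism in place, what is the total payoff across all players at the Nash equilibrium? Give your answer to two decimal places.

With the mechanism, a contributed unit returns (9.3/10) / 0.58 = 1.6034 per unit of net cost to the contributor — now above 1 — so contributing fully is weakly dominant for every player.
So the Nash equilibrium is full contribution by all 10; the group earns 10 × (27 × 0.42 + 9.3 × 27) = 2624.40.

2624.40 dollars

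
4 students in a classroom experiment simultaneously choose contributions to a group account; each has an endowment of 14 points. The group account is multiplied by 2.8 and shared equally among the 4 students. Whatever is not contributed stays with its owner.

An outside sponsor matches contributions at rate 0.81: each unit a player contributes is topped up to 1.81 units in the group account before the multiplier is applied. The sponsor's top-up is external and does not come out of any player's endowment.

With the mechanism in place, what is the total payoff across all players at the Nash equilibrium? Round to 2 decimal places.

283.81 points

The effective private return per unit is now 2.8 × 1.81 / 4 = 1.2670 > 1, so every player's dominant strategy flips to full contribution.
So the Nash equilibrium is full contribution by all 4; the group earns 2.8 × 1.81 × 56 = 283.81.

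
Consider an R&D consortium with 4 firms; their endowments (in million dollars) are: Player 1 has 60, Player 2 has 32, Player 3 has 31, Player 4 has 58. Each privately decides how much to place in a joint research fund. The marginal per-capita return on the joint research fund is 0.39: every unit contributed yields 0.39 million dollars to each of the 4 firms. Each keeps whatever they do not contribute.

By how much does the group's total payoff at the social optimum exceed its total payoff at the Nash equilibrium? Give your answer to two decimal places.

The private return per contributed unit is 0.39 < 1 for everyone, so the Nash equilibrium is zero contribution and the group total is Σ E_j = 60 + 32 + 31 + 58 = 181.
Each contributed unit returns 1.560 to the group, so the social optimum is full contribution by everyone: group total = 1.560 × 181 = 282.36.
Efficiency loss = (1.560 − 1) × 181 = 101.36.

101.36 million dollars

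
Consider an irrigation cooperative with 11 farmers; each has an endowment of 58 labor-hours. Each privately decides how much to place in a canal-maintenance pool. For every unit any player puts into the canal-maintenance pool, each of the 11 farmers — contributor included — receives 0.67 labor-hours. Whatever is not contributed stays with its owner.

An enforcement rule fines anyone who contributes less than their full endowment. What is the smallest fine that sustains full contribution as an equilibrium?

Given the others contribute fully, the best deviation is to contribute 0 (any partial contribution still incurs the fine and gives up units whose private return 0.67 is below 1).
Deviating from 58 to 0 saves 58 labor-hours but forfeits the deviator's share of the drop in the canal-maintenance pool: 0.67 × 58 = 38.86.
So the deviation gain is 58 − 38.86 = 19.14, and the fine must be at least 19.14 labor-hours to wipe it out.

19.14 labor-hours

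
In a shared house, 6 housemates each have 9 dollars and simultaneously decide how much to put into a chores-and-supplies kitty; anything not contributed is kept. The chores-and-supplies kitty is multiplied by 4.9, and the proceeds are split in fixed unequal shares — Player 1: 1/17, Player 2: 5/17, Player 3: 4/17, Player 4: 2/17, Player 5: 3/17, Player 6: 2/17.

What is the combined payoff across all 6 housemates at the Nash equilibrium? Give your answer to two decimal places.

124.20 dollars

Player j's private return per contributed unit is 4.9 × (j's share). Contributing is weakly dominant for j when that share is at least 1/4.9 = 0.2041, and contributing 0 is dominant otherwise.
Player 2 and Player 3 are above the threshold, contributing 9 each; the remaining 4 contribute 0. Total contributed: 18.
The chores-and-supplies kitty pays out 4.9 × 18 = 88.20 in total (split across the unequal shares, but the aggregate is all that matters for the group sum).
The 4 free-riders keep 9 each, adding 36. Group total = 36 + 88.20 = 124.20.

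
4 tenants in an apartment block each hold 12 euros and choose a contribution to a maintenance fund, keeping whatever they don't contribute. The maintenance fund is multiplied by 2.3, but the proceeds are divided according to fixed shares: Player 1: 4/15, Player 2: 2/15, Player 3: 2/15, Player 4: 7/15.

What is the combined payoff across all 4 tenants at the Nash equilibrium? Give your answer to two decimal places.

A player with share s gets back 2.3·s per unit contributed, so full contribution is dominant for anyone with s > 1/2.3 = 0.4348 and zero contribution is dominant for anyone below.
Player 4 alone (share 7/15) is above the threshold, contributing 12; the remaining 3 contribute 0. Total contributed: 12.
The maintenance fund pays out 2.3 × 12 = 27.60 in total (split across the unequal shares, but the aggregate is all that matters for the group sum).
The 3 free-riders keep 12 each, adding 36. Group total = 36 + 27.60 = 63.60.

63.60 euros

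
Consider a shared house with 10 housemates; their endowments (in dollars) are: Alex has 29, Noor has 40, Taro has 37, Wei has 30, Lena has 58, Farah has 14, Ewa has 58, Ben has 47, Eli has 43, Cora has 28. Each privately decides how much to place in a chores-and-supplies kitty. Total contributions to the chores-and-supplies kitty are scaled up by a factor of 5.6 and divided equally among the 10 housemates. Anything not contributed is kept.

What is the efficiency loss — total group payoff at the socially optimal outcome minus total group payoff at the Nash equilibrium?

1766.40 dollars

The private return per contributed unit is 5.6/10 = 0.5600 < 1 for every player regardless of endowment, so the Nash equilibrium is zero contribution and the group total is Σ E_j = 29 + 40 + 37 + 30 + 58 + 14 + 58 + 47 + 43 + 28 = 384.
Each contributed unit returns 5.600 to the group, so the social optimum is full contribution by everyone: group total = 5.600 × 384 = 2150.40.
Efficiency loss = (5.600 − 1) × 384 = 1766.40.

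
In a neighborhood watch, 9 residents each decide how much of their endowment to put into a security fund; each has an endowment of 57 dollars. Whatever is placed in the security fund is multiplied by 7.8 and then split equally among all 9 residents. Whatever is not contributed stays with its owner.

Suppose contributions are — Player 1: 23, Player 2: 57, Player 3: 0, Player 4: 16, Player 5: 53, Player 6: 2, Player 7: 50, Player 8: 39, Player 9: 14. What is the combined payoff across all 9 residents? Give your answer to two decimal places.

Total contributed: 23 + 57 + 0 + 16 + 53 + 2 + 50 + 39 + 14 = 254; total kept: 9 × 57 − 254 = 259.
The security fund pays out 7.8 × 254 = 1981.20 in aggregate.
Group total = 259 + 1981.20 = 2240.20.

2240.20 dollars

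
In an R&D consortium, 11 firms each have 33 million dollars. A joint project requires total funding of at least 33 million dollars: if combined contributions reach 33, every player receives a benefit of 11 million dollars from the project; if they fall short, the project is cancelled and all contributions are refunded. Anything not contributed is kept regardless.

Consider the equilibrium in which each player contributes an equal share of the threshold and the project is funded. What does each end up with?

41 million dollars

Equal share of the threshold: 33/11 = 3.
At this profile no one gains by cutting their contribution: any cut drops the total below 33, the project is cancelled, contributions are refunded, and the deviator ends with 33, which is less than 33 − 3 + 11 = 41. Contributing more than 3 just wastes the excess. So contributing exactly 3 is a best response.
Each player's payoff: 33 − 3 + 11 = 41.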